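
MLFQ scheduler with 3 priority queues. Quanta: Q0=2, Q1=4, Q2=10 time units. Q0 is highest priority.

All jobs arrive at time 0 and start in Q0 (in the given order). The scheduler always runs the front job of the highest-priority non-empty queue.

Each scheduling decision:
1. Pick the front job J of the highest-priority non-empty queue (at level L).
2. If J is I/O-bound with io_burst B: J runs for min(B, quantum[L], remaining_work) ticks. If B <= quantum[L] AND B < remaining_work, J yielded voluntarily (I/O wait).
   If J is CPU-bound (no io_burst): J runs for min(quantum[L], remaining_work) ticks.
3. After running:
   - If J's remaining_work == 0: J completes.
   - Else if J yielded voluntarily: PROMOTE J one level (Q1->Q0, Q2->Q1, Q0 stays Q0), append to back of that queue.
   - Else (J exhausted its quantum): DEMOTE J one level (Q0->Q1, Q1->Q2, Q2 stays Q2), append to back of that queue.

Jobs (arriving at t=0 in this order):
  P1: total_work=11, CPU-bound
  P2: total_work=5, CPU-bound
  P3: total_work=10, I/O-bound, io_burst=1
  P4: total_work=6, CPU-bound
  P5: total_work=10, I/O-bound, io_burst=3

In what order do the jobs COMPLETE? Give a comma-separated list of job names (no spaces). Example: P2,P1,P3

Answer: P3,P2,P4,P5,P1

Derivation:
t=0-2: P1@Q0 runs 2, rem=9, quantum used, demote→Q1. Q0=[P2,P3,P4,P5] Q1=[P1] Q2=[]
t=2-4: P2@Q0 runs 2, rem=3, quantum used, demote→Q1. Q0=[P3,P4,P5] Q1=[P1,P2] Q2=[]
t=4-5: P3@Q0 runs 1, rem=9, I/O yield, promote→Q0. Q0=[P4,P5,P3] Q1=[P1,P2] Q2=[]
t=5-7: P4@Q0 runs 2, rem=4, quantum used, demote→Q1. Q0=[P5,P3] Q1=[P1,P2,P4] Q2=[]
t=7-9: P5@Q0 runs 2, rem=8, quantum used, demote→Q1. Q0=[P3] Q1=[P1,P2,P4,P5] Q2=[]
t=9-10: P3@Q0 runs 1, rem=8, I/O yield, promote→Q0. Q0=[P3] Q1=[P1,P2,P4,P5] Q2=[]
t=10-11: P3@Q0 runs 1, rem=7, I/O yield, promote→Q0. Q0=[P3] Q1=[P1,P2,P4,P5] Q2=[]
t=11-12: P3@Q0 runs 1, rem=6, I/O yield, promote→Q0. Q0=[P3] Q1=[P1,P2,P4,P5] Q2=[]
t=12-13: P3@Q0 runs 1, rem=5, I/O yield, promote→Q0. Q0=[P3] Q1=[P1,P2,P4,P5] Q2=[]
t=13-14: P3@Q0 runs 1, rem=4, I/O yield, promote→Q0. Q0=[P3] Q1=[P1,P2,P4,P5] Q2=[]
t=14-15: P3@Q0 runs 1, rem=3, I/O yield, promote→Q0. Q0=[P3] Q1=[P1,P2,P4,P5] Q2=[]
t=15-16: P3@Q0 runs 1, rem=2, I/O yield, promote→Q0. Q0=[P3] Q1=[P1,P2,P4,P5] Q2=[]
t=16-17: P3@Q0 runs 1, rem=1, I/O yield, promote→Q0. Q0=[P3] Q1=[P1,P2,P4,P5] Q2=[]
t=17-18: P3@Q0 runs 1, rem=0, completes. Q0=[] Q1=[P1,P2,P4,P5] Q2=[]
t=18-22: P1@Q1 runs 4, rem=5, quantum used, demote→Q2. Q0=[] Q1=[P2,P4,P5] Q2=[P1]
t=22-25: P2@Q1 runs 3, rem=0, completes. Q0=[] Q1=[P4,P5] Q2=[P1]
t=25-29: P4@Q1 runs 4, rem=0, completes. Q0=[] Q1=[P5] Q2=[P1]
t=29-32: P5@Q1 runs 3, rem=5, I/O yield, promote→Q0. Q0=[P5] Q1=[] Q2=[P1]
t=32-34: P5@Q0 runs 2, rem=3, quantum used, demote→Q1. Q0=[] Q1=[P5] Q2=[P1]
t=34-37: P5@Q1 runs 3, rem=0, completes. Q0=[] Q1=[] Q2=[P1]
t=37-42: P1@Q2 runs 5, rem=0, completes. Q0=[] Q1=[] Q2=[]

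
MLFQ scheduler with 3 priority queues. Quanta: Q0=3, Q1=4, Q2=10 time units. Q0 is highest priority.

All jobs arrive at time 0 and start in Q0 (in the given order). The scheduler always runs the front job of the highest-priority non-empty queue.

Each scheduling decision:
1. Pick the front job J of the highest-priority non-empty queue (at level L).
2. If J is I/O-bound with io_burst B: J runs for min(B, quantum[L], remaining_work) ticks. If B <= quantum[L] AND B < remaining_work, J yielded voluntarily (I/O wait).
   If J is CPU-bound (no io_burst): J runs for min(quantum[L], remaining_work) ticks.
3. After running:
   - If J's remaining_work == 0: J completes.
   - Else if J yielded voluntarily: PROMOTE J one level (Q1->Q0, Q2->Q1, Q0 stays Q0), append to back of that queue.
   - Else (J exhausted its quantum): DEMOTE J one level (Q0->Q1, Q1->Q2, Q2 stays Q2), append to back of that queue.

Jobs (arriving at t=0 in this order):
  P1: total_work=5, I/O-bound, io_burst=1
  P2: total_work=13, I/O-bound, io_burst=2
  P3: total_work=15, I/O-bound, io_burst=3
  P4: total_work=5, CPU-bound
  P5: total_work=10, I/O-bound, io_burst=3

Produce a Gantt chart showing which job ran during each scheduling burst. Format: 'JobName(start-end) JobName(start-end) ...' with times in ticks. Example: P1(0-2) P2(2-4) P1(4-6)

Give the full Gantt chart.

Answer: P1(0-1) P2(1-3) P3(3-6) P4(6-9) P5(9-12) P1(12-13) P2(13-15) P3(15-18) P5(18-21) P1(21-22) P2(22-24) P3(24-27) P5(27-30) P1(30-31) P2(31-33) P3(33-36) P5(36-37) P1(37-38) P2(38-40) P3(40-43) P2(43-45) P2(45-46) P4(46-48)

Derivation:
t=0-1: P1@Q0 runs 1, rem=4, I/O yield, promote→Q0. Q0=[P2,P3,P4,P5,P1] Q1=[] Q2=[]
t=1-3: P2@Q0 runs 2, rem=11, I/O yield, promote→Q0. Q0=[P3,P4,P5,P1,P2] Q1=[] Q2=[]
t=3-6: P3@Q0 runs 3, rem=12, I/O yield, promote→Q0. Q0=[P4,P5,P1,P2,P3] Q1=[] Q2=[]
t=6-9: P4@Q0 runs 3, rem=2, quantum used, demote→Q1. Q0=[P5,P1,P2,P3] Q1=[P4] Q2=[]
t=9-12: P5@Q0 runs 3, rem=7, I/O yield, promote→Q0. Q0=[P1,P2,P3,P5] Q1=[P4] Q2=[]
t=12-13: P1@Q0 runs 1, rem=3, I/O yield, promote→Q0. Q0=[P2,P3,P5,P1] Q1=[P4] Q2=[]
t=13-15: P2@Q0 runs 2, rem=9, I/O yield, promote→Q0. Q0=[P3,P5,P1,P2] Q1=[P4] Q2=[]
t=15-18: P3@Q0 runs 3, rem=9, I/O yield, promote→Q0. Q0=[P5,P1,P2,P3] Q1=[P4] Q2=[]
t=18-21: P5@Q0 runs 3, rem=4, I/O yield, promote→Q0. Q0=[P1,P2,P3,P5] Q1=[P4] Q2=[]
t=21-22: P1@Q0 runs 1, rem=2, I/O yield, promote→Q0. Q0=[P2,P3,P5,P1] Q1=[P4] Q2=[]
t=22-24: P2@Q0 runs 2, rem=7, I/O yield, promote→Q0. Q0=[P3,P5,P1,P2] Q1=[P4] Q2=[]
t=24-27: P3@Q0 runs 3, rem=6, I/O yield, promote→Q0. Q0=[P5,P1,P2,P3] Q1=[P4] Q2=[]
t=27-30: P5@Q0 runs 3, rem=1, I/O yield, promote→Q0. Q0=[P1,P2,P3,P5] Q1=[P4] Q2=[]
t=30-31: P1@Q0 runs 1, rem=1, I/O yield, promote→Q0. Q0=[P2,P3,P5,P1] Q1=[P4] Q2=[]
t=31-33: P2@Q0 runs 2, rem=5, I/O yield, promote→Q0. Q0=[P3,P5,P1,P2] Q1=[P4] Q2=[]
t=33-36: P3@Q0 runs 3, rem=3, I/O yield, promote→Q0. Q0=[P5,P1,P2,P3] Q1=[P4] Q2=[]
t=36-37: P5@Q0 runs 1, rem=0, completes. Q0=[P1,P2,P3] Q1=[P4] Q2=[]
t=37-38: P1@Q0 runs 1, rem=0, completes. Q0=[P2,P3] Q1=[P4] Q2=[]
t=38-40: P2@Q0 runs 2, rem=3, I/O yield, promote→Q0. Q0=[P3,P2] Q1=[P4] Q2=[]
t=40-43: P3@Q0 runs 3, rem=0, completes. Q0=[P2] Q1=[P4] Q2=[]
t=43-45: P2@Q0 runs 2, rem=1, I/O yield, promote→Q0. Q0=[P2] Q1=[P4] Q2=[]
t=45-46: P2@Q0 runs 1, rem=0, completes. Q0=[] Q1=[P4] Q2=[]
t=46-48: P4@Q1 runs 2, rem=0, completes. Q0=[] Q1=[] Q2=[]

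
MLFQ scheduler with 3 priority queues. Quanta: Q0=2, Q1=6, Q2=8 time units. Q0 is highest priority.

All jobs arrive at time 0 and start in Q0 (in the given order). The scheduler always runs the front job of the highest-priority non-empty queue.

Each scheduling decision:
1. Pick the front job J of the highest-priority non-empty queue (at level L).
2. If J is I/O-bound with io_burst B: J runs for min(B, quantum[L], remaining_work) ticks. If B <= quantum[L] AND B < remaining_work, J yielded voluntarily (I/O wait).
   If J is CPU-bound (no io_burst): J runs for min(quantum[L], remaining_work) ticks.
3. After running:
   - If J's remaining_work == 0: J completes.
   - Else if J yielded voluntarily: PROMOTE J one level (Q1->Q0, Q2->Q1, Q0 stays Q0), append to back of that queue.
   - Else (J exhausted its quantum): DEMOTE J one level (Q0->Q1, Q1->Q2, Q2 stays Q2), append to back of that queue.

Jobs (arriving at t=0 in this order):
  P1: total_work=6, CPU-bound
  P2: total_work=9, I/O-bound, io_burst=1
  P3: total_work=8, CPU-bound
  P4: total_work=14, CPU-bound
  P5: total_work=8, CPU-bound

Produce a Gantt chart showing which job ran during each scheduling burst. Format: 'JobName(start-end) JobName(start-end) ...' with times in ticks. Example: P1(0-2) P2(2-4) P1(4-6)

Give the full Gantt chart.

t=0-2: P1@Q0 runs 2, rem=4, quantum used, demote→Q1. Q0=[P2,P3,P4,P5] Q1=[P1] Q2=[]
t=2-3: P2@Q0 runs 1, rem=8, I/O yield, promote→Q0. Q0=[P3,P4,P5,P2] Q1=[P1] Q2=[]
t=3-5: P3@Q0 runs 2, rem=6, quantum used, demote→Q1. Q0=[P4,P5,P2] Q1=[P1,P3] Q2=[]
t=5-7: P4@Q0 runs 2, rem=12, quantum used, demote→Q1. Q0=[P5,P2] Q1=[P1,P3,P4] Q2=[]
t=7-9: P5@Q0 runs 2, rem=6, quantum used, demote→Q1. Q0=[P2] Q1=[P1,P3,P4,P5] Q2=[]
t=9-10: P2@Q0 runs 1, rem=7, I/O yield, promote→Q0. Q0=[P2] Q1=[P1,P3,P4,P5] Q2=[]
t=10-11: P2@Q0 runs 1, rem=6, I/O yield, promote→Q0. Q0=[P2] Q1=[P1,P3,P4,P5] Q2=[]
t=11-12: P2@Q0 runs 1, rem=5, I/O yield, promote→Q0. Q0=[P2] Q1=[P1,P3,P4,P5] Q2=[]
t=12-13: P2@Q0 runs 1, rem=4, I/O yield, promote→Q0. Q0=[P2] Q1=[P1,P3,P4,P5] Q2=[]
t=13-14: P2@Q0 runs 1, rem=3, I/O yield, promote→Q0. Q0=[P2] Q1=[P1,P3,P4,P5] Q2=[]
t=14-15: P2@Q0 runs 1, rem=2, I/O yield, promote→Q0. Q0=[P2] Q1=[P1,P3,P4,P5] Q2=[]
t=15-16: P2@Q0 runs 1, rem=1, I/O yield, promote→Q0. Q0=[P2] Q1=[P1,P3,P4,P5] Q2=[]
t=16-17: P2@Q0 runs 1, rem=0, completes. Q0=[] Q1=[P1,P3,P4,P5] Q2=[]
t=17-21: P1@Q1 runs 4, rem=0, completes. Q0=[] Q1=[P3,P4,P5] Q2=[]
t=21-27: P3@Q1 runs 6, rem=0, completes. Q0=[] Q1=[P4,P5] Q2=[]
t=27-33: P4@Q1 runs 6, rem=6, quantum used, demote→Q2. Q0=[] Q1=[P5] Q2=[P4]
t=33-39: P5@Q1 runs 6, rem=0, completes. Q0=[] Q1=[] Q2=[P4]
t=39-45: P4@Q2 runs 6, rem=0, completes. Q0=[] Q1=[] Q2=[]

Answer: P1(0-2) P2(2-3) P3(3-5) P4(5-7) P5(7-9) P2(9-10) P2(10-11) P2(11-12) P2(12-13) P2(13-14) P2(14-15) P2(15-16) P2(16-17) P1(17-21) P3(21-27) P4(27-33) P5(33-39) P4(39-45)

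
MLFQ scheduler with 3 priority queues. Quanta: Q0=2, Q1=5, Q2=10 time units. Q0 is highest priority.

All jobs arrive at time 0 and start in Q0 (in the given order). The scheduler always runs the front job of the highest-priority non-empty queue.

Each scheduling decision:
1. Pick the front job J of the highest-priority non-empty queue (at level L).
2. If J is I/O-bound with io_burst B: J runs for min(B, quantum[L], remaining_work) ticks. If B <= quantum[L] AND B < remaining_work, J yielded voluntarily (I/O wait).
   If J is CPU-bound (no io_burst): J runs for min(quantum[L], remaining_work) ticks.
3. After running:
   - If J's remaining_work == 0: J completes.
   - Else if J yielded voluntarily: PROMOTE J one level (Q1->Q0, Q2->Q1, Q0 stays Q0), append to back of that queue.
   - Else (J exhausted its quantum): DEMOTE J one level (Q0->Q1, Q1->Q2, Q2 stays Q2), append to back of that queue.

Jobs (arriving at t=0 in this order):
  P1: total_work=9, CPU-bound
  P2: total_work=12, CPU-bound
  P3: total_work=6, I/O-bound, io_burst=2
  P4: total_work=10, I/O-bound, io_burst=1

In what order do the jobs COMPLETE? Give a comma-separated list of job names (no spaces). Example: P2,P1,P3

Answer: P3,P4,P1,P2

Derivation:
t=0-2: P1@Q0 runs 2, rem=7, quantum used, demote→Q1. Q0=[P2,P3,P4] Q1=[P1] Q2=[]
t=2-4: P2@Q0 runs 2, rem=10, quantum used, demote→Q1. Q0=[P3,P4] Q1=[P1,P2] Q2=[]
t=4-6: P3@Q0 runs 2, rem=4, I/O yield, promote→Q0. Q0=[P4,P3] Q1=[P1,P2] Q2=[]
t=6-7: P4@Q0 runs 1, rem=9, I/O yield, promote→Q0. Q0=[P3,P4] Q1=[P1,P2] Q2=[]
t=7-9: P3@Q0 runs 2, rem=2, I/O yield, promote→Q0. Q0=[P4,P3] Q1=[P1,P2] Q2=[]
t=9-10: P4@Q0 runs 1, rem=8, I/O yield, promote→Q0. Q0=[P3,P4] Q1=[P1,P2] Q2=[]
t=10-12: P3@Q0 runs 2, rem=0, completes. Q0=[P4] Q1=[P1,P2] Q2=[]
t=12-13: P4@Q0 runs 1, rem=7, I/O yield, promote→Q0. Q0=[P4] Q1=[P1,P2] Q2=[]
t=13-14: P4@Q0 runs 1, rem=6, I/O yield, promote→Q0. Q0=[P4] Q1=[P1,P2] Q2=[]
t=14-15: P4@Q0 runs 1, rem=5, I/O yield, promote→Q0. Q0=[P4] Q1=[P1,P2] Q2=[]
t=15-16: P4@Q0 runs 1, rem=4, I/O yield, promote→Q0. Q0=[P4] Q1=[P1,P2] Q2=[]
t=16-17: P4@Q0 runs 1, rem=3, I/O yield, promote→Q0. Q0=[P4] Q1=[P1,P2] Q2=[]
t=17-18: P4@Q0 runs 1, rem=2, I/O yield, promote→Q0. Q0=[P4] Q1=[P1,P2] Q2=[]
t=18-19: P4@Q0 runs 1, rem=1, I/O yield, promote→Q0. Q0=[P4] Q1=[P1,P2] Q2=[]
t=19-20: P4@Q0 runs 1, rem=0, completes. Q0=[] Q1=[P1,P2] Q2=[]
t=20-25: P1@Q1 runs 5, rem=2, quantum used, demote→Q2. Q0=[] Q1=[P2] Q2=[P1]
t=25-30: P2@Q1 runs 5, rem=5, quantum used, demote→Q2. Q0=[] Q1=[] Q2=[P1,P2]
t=30-32: P1@Q2 runs 2, rem=0, completes. Q0=[] Q1=[] Q2=[P2]
t=32-37: P2@Q2 runs 5, rem=0, completes. Q0=[] Q1=[] Q2=[]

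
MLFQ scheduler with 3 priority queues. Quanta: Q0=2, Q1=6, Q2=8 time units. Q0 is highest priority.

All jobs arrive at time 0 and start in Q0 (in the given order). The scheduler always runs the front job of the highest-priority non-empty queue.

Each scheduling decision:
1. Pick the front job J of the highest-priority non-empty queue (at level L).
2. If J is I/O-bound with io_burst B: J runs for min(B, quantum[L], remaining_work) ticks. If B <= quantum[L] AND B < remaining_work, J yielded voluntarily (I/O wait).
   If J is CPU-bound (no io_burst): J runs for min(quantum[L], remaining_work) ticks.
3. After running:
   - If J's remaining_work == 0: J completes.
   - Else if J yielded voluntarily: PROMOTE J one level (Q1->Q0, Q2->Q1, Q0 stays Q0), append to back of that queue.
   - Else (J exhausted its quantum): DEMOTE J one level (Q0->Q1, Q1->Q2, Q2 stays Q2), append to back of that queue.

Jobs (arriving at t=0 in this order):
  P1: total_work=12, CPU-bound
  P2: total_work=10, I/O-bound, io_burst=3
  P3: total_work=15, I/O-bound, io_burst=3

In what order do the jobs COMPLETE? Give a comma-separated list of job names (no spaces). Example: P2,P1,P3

t=0-2: P1@Q0 runs 2, rem=10, quantum used, demote→Q1. Q0=[P2,P3] Q1=[P1] Q2=[]
t=2-4: P2@Q0 runs 2, rem=8, quantum used, demote→Q1. Q0=[P3] Q1=[P1,P2] Q2=[]
t=4-6: P3@Q0 runs 2, rem=13, quantum used, demote→Q1. Q0=[] Q1=[P1,P2,P3] Q2=[]
t=6-12: P1@Q1 runs 6, rem=4, quantum used, demote→Q2. Q0=[] Q1=[P2,P3] Q2=[P1]
t=12-15: P2@Q1 runs 3, rem=5, I/O yield, promote→Q0. Q0=[P2] Q1=[P3] Q2=[P1]
t=15-17: P2@Q0 runs 2, rem=3, quantum used, demote→Q1. Q0=[] Q1=[P3,P2] Q2=[P1]
t=17-20: P3@Q1 runs 3, rem=10, I/O yield, promote→Q0. Q0=[P3] Q1=[P2] Q2=[P1]
t=20-22: P3@Q0 runs 2, rem=8, quantum used, demote→Q1. Q0=[] Q1=[P2,P3] Q2=[P1]
t=22-25: P2@Q1 runs 3, rem=0, completes. Q0=[] Q1=[P3] Q2=[P1]
t=25-28: P3@Q1 runs 3, rem=5, I/O yield, promote→Q0. Q0=[P3] Q1=[] Q2=[P1]
t=28-30: P3@Q0 runs 2, rem=3, quantum used, demote→Q1. Q0=[] Q1=[P3] Q2=[P1]
t=30-33: P3@Q1 runs 3, rem=0, completes. Q0=[] Q1=[] Q2=[P1]
t=33-37: P1@Q2 runs 4, rem=0, completes. Q0=[] Q1=[] Q2=[]

Answer: P2,P3,P1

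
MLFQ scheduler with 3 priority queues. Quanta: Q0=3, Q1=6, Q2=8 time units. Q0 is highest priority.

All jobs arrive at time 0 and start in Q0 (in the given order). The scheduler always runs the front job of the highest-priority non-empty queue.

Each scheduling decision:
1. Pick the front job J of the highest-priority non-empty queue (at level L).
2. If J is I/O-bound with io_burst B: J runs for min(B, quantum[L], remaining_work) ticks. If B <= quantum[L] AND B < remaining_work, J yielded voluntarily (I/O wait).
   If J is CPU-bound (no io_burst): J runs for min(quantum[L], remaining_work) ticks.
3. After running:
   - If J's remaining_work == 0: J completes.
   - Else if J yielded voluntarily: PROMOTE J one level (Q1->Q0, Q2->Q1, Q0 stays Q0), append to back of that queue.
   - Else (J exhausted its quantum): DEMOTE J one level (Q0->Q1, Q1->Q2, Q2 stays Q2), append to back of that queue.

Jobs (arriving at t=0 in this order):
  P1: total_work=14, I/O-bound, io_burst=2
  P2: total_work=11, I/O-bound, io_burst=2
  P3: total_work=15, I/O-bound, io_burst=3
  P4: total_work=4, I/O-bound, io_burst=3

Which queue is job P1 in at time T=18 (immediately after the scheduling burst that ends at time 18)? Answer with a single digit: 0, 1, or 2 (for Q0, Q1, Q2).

t=0-2: P1@Q0 runs 2, rem=12, I/O yield, promote→Q0. Q0=[P2,P3,P4,P1] Q1=[] Q2=[]
t=2-4: P2@Q0 runs 2, rem=9, I/O yield, promote→Q0. Q0=[P3,P4,P1,P2] Q1=[] Q2=[]
t=4-7: P3@Q0 runs 3, rem=12, I/O yield, promote→Q0. Q0=[P4,P1,P2,P3] Q1=[] Q2=[]
t=7-10: P4@Q0 runs 3, rem=1, I/O yield, promote→Q0. Q0=[P1,P2,P3,P4] Q1=[] Q2=[]
t=10-12: P1@Q0 runs 2, rem=10, I/O yield, promote→Q0. Q0=[P2,P3,P4,P1] Q1=[] Q2=[]
t=12-14: P2@Q0 runs 2, rem=7, I/O yield, promote→Q0. Q0=[P3,P4,P1,P2] Q1=[] Q2=[]
t=14-17: P3@Q0 runs 3, rem=9, I/O yield, promote→Q0. Q0=[P4,P1,P2,P3] Q1=[] Q2=[]
t=17-18: P4@Q0 runs 1, rem=0, completes. Q0=[P1,P2,P3] Q1=[] Q2=[]
t=18-20: P1@Q0 runs 2, rem=8, I/O yield, promote→Q0. Q0=[P2,P3,P1] Q1=[] Q2=[]
t=20-22: P2@Q0 runs 2, rem=5, I/O yield, promote→Q0. Q0=[P3,P1,P2] Q1=[] Q2=[]
t=22-25: P3@Q0 runs 3, rem=6, I/O yield, promote→Q0. Q0=[P1,P2,P3] Q1=[] Q2=[]
t=25-27: P1@Q0 runs 2, rem=6, I/O yield, promote→Q0. Q0=[P2,P3,P1] Q1=[] Q2=[]
t=27-29: P2@Q0 runs 2, rem=3, I/O yield, promote→Q0. Q0=[P3,P1,P2] Q1=[] Q2=[]
t=29-32: P3@Q0 runs 3, rem=3, I/O yield, promote→Q0. Q0=[P1,P2,P3] Q1=[] Q2=[]
t=32-34: P1@Q0 runs 2, rem=4, I/O yield, promote→Q0. Q0=[P2,P3,P1] Q1=[] Q2=[]
t=34-36: P2@Q0 runs 2, rem=1, I/O yield, promote→Q0. Q0=[P3,P1,P2] Q1=[] Q2=[]
t=36-39: P3@Q0 runs 3, rem=0, completes. Q0=[P1,P2] Q1=[] Q2=[]
t=39-41: P1@Q0 runs 2, rem=2, I/O yield, promote→Q0. Q0=[P2,P1] Q1=[] Q2=[]
t=41-42: P2@Q0 runs 1, rem=0, completes. Q0=[P1] Q1=[] Q2=[]
t=42-44: P1@Q0 runs 2, rem=0, completes. Q0=[] Q1=[] Q2=[]

Answer: 0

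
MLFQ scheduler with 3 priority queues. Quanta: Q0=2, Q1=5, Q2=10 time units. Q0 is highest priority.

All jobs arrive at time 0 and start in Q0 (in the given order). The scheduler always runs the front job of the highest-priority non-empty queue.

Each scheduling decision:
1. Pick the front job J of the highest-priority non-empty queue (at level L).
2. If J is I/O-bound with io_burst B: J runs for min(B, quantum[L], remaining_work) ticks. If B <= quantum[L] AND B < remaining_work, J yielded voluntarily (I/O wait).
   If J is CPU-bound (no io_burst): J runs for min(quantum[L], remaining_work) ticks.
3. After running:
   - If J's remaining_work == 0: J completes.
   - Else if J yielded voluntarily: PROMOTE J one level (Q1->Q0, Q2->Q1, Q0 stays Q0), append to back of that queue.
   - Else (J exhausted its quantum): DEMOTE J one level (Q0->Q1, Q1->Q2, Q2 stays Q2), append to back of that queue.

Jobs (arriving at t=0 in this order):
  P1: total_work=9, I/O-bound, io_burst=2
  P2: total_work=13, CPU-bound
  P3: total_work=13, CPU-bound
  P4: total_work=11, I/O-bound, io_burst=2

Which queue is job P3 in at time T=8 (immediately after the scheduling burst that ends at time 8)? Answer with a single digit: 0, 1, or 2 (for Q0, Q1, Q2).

Answer: 1

Derivation:
t=0-2: P1@Q0 runs 2, rem=7, I/O yield, promote→Q0. Q0=[P2,P3,P4,P1] Q1=[] Q2=[]
t=2-4: P2@Q0 runs 2, rem=11, quantum used, demote→Q1. Q0=[P3,P4,P1] Q1=[P2] Q2=[]
t=4-6: P3@Q0 runs 2, rem=11, quantum used, demote→Q1. Q0=[P4,P1] Q1=[P2,P3] Q2=[]
t=6-8: P4@Q0 runs 2, rem=9, I/O yield, promote→Q0. Q0=[P1,P4] Q1=[P2,P3] Q2=[]
t=8-10: P1@Q0 runs 2, rem=5, I/O yield, promote→Q0. Q0=[P4,P1] Q1=[P2,P3] Q2=[]
t=10-12: P4@Q0 runs 2, rem=7, I/O yield, promote→Q0. Q0=[P1,P4] Q1=[P2,P3] Q2=[]
t=12-14: P1@Q0 runs 2, rem=3, I/O yield, promote→Q0. Q0=[P4,P1] Q1=[P2,P3] Q2=[]
t=14-16: P4@Q0 runs 2, rem=5, I/O yield, promote→Q0. Q0=[P1,P4] Q1=[P2,P3] Q2=[]
t=16-18: P1@Q0 runs 2, rem=1, I/O yield, promote→Q0. Q0=[P4,P1] Q1=[P2,P3] Q2=[]
t=18-20: P4@Q0 runs 2, rem=3, I/O yield, promote→Q0. Q0=[P1,P4] Q1=[P2,P3] Q2=[]
t=20-21: P1@Q0 runs 1, rem=0, completes. Q0=[P4] Q1=[P2,P3] Q2=[]
t=21-23: P4@Q0 runs 2, rem=1, I/O yield, promote→Q0. Q0=[P4] Q1=[P2,P3] Q2=[]
t=23-24: P4@Q0 runs 1, rem=0, completes. Q0=[] Q1=[P2,P3] Q2=[]
t=24-29: P2@Q1 runs 5, rem=6, quantum used, demote→Q2. Q0=[] Q1=[P3] Q2=[P2]
t=29-34: P3@Q1 runs 5, rem=6, quantum used, demote→Q2. Q0=[] Q1=[] Q2=[P2,P3]
t=34-40: P2@Q2 runs 6, rem=0, completes. Q0=[] Q1=[] Q2=[P3]
t=40-46: P3@Q2 runs 6, rem=0, completes. Q0=[] Q1=[] Q2=[]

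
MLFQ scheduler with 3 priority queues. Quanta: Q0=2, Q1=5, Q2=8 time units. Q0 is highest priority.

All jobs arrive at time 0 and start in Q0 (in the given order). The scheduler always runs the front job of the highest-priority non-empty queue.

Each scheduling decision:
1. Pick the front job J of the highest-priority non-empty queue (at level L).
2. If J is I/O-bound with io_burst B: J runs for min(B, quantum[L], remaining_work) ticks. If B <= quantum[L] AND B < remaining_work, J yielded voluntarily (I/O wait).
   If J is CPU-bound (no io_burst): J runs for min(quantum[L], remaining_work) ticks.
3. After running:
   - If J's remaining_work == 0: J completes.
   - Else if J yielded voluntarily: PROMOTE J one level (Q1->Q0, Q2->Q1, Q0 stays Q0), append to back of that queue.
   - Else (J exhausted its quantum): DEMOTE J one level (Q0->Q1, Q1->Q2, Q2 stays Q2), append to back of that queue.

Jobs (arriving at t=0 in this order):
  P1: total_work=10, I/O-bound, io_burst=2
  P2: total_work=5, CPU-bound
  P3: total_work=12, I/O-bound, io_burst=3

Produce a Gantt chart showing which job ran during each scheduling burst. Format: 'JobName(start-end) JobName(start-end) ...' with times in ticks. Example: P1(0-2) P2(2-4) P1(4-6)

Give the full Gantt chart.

Answer: P1(0-2) P2(2-4) P3(4-6) P1(6-8) P1(8-10) P1(10-12) P1(12-14) P2(14-17) P3(17-20) P3(20-22) P3(22-25) P3(25-27)

Derivation:
t=0-2: P1@Q0 runs 2, rem=8, I/O yield, promote→Q0. Q0=[P2,P3,P1] Q1=[] Q2=[]
t=2-4: P2@Q0 runs 2, rem=3, quantum used, demote→Q1. Q0=[P3,P1] Q1=[P2] Q2=[]
t=4-6: P3@Q0 runs 2, rem=10, quantum used, demote→Q1. Q0=[P1] Q1=[P2,P3] Q2=[]
t=6-8: P1@Q0 runs 2, rem=6, I/O yield, promote→Q0. Q0=[P1] Q1=[P2,P3] Q2=[]
t=8-10: P1@Q0 runs 2, rem=4, I/O yield, promote→Q0. Q0=[P1] Q1=[P2,P3] Q2=[]
t=10-12: P1@Q0 runs 2, rem=2, I/O yield, promote→Q0. Q0=[P1] Q1=[P2,P3] Q2=[]
t=12-14: P1@Q0 runs 2, rem=0, completes. Q0=[] Q1=[P2,P3] Q2=[]
t=14-17: P2@Q1 runs 3, rem=0, completes. Q0=[] Q1=[P3] Q2=[]
t=17-20: P3@Q1 runs 3, rem=7, I/O yield, promote→Q0. Q0=[P3] Q1=[] Q2=[]
t=20-22: P3@Q0 runs 2, rem=5, quantum used, demote→Q1. Q0=[] Q1=[P3] Q2=[]
t=22-25: P3@Q1 runs 3, rem=2, I/O yield, promote→Q0. Q0=[P3] Q1=[] Q2=[]
t=25-27: P3@Q0 runs 2, rem=0, completes. Q0=[] Q1=[] Q2=[]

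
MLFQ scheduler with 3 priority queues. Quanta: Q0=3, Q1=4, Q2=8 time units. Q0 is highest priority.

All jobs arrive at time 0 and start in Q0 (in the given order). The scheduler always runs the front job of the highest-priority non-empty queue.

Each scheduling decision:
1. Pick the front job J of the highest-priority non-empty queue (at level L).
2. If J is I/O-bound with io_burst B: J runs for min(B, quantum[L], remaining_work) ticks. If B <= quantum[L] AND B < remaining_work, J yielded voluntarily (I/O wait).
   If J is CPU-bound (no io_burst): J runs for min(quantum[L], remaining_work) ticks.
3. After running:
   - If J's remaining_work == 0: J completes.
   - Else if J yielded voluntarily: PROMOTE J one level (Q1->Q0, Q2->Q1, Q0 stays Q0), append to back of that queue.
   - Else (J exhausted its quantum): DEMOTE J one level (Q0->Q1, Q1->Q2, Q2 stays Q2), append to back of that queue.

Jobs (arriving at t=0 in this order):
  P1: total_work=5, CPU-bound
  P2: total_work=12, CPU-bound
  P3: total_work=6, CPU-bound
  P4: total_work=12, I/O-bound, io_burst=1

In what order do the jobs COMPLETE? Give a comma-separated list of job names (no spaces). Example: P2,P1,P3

t=0-3: P1@Q0 runs 3, rem=2, quantum used, demote→Q1. Q0=[P2,P3,P4] Q1=[P1] Q2=[]
t=3-6: P2@Q0 runs 3, rem=9, quantum used, demote→Q1. Q0=[P3,P4] Q1=[P1,P2] Q2=[]
t=6-9: P3@Q0 runs 3, rem=3, quantum used, demote→Q1. Q0=[P4] Q1=[P1,P2,P3] Q2=[]
t=9-10: P4@Q0 runs 1, rem=11, I/O yield, promote→Q0. Q0=[P4] Q1=[P1,P2,P3] Q2=[]
t=10-11: P4@Q0 runs 1, rem=10, I/O yield, promote→Q0. Q0=[P4] Q1=[P1,P2,P3] Q2=[]
t=11-12: P4@Q0 runs 1, rem=9, I/O yield, promote→Q0. Q0=[P4] Q1=[P1,P2,P3] Q2=[]
t=12-13: P4@Q0 runs 1, rem=8, I/O yield, promote→Q0. Q0=[P4] Q1=[P1,P2,P3] Q2=[]
t=13-14: P4@Q0 runs 1, rem=7, I/O yield, promote→Q0. Q0=[P4] Q1=[P1,P2,P3] Q2=[]
t=14-15: P4@Q0 runs 1, rem=6, I/O yield, promote→Q0. Q0=[P4] Q1=[P1,P2,P3] Q2=[]
t=15-16: P4@Q0 runs 1, rem=5, I/O yield, promote→Q0. Q0=[P4] Q1=[P1,P2,P3] Q2=[]
t=16-17: P4@Q0 runs 1, rem=4, I/O yield, promote→Q0. Q0=[P4] Q1=[P1,P2,P3] Q2=[]
t=17-18: P4@Q0 runs 1, rem=3, I/O yield, promote→Q0. Q0=[P4] Q1=[P1,P2,P3] Q2=[]
t=18-19: P4@Q0 runs 1, rem=2, I/O yield, promote→Q0. Q0=[P4] Q1=[P1,P2,P3] Q2=[]
t=19-20: P4@Q0 runs 1, rem=1, I/O yield, promote→Q0. Q0=[P4] Q1=[P1,P2,P3] Q2=[]
t=20-21: P4@Q0 runs 1, rem=0, completes. Q0=[] Q1=[P1,P2,P3] Q2=[]
t=21-23: P1@Q1 runs 2, rem=0, completes. Q0=[] Q1=[P2,P3] Q2=[]
t=23-27: P2@Q1 runs 4, rem=5, quantum used, demote→Q2. Q0=[] Q1=[P3] Q2=[P2]
t=27-30: P3@Q1 runs 3, rem=0, completes. Q0=[] Q1=[] Q2=[P2]
t=30-35: P2@Q2 runs 5, rem=0, completes. Q0=[] Q1=[] Q2=[]

Answer: P4,P1,P3,P2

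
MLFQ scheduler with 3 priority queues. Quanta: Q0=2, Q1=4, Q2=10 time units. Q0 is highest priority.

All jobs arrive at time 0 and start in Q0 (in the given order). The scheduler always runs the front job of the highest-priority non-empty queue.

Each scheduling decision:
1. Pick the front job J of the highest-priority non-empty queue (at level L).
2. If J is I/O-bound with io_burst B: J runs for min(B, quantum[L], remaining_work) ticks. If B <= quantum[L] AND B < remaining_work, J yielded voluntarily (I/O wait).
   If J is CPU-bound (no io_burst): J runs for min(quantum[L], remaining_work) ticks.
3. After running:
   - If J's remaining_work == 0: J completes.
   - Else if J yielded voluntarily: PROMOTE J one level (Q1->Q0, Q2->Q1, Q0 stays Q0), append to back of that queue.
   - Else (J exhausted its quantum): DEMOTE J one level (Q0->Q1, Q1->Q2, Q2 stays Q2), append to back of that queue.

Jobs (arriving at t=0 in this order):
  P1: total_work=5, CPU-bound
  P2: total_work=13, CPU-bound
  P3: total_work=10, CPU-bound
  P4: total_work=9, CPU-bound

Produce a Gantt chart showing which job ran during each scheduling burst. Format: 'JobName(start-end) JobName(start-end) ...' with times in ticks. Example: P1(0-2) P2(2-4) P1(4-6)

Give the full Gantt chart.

t=0-2: P1@Q0 runs 2, rem=3, quantum used, demote→Q1. Q0=[P2,P3,P4] Q1=[P1] Q2=[]
t=2-4: P2@Q0 runs 2, rem=11, quantum used, demote→Q1. Q0=[P3,P4] Q1=[P1,P2] Q2=[]
t=4-6: P3@Q0 runs 2, rem=8, quantum used, demote→Q1. Q0=[P4] Q1=[P1,P2,P3] Q2=[]
t=6-8: P4@Q0 runs 2, rem=7, quantum used, demote→Q1. Q0=[] Q1=[P1,P2,P3,P4] Q2=[]
t=8-11: P1@Q1 runs 3, rem=0, completes. Q0=[] Q1=[P2,P3,P4] Q2=[]
t=11-15: P2@Q1 runs 4, rem=7, quantum used, demote→Q2. Q0=[] Q1=[P3,P4] Q2=[P2]
t=15-19: P3@Q1 runs 4, rem=4, quantum used, demote→Q2. Q0=[] Q1=[P4] Q2=[P2,P3]
t=19-23: P4@Q1 runs 4, rem=3, quantum used, demote→Q2. Q0=[] Q1=[] Q2=[P2,P3,P4]
t=23-30: P2@Q2 runs 7, rem=0, completes. Q0=[] Q1=[] Q2=[P3,P4]
t=30-34: P3@Q2 runs 4, rem=0, completes. Q0=[] Q1=[] Q2=[P4]
t=34-37: P4@Q2 runs 3, rem=0, completes. Q0=[] Q1=[] Q2=[]

Answer: P1(0-2) P2(2-4) P3(4-6) P4(6-8) P1(8-11) P2(11-15) P3(15-19) P4(19-23) P2(23-30) P3(30-34) P4(34-37)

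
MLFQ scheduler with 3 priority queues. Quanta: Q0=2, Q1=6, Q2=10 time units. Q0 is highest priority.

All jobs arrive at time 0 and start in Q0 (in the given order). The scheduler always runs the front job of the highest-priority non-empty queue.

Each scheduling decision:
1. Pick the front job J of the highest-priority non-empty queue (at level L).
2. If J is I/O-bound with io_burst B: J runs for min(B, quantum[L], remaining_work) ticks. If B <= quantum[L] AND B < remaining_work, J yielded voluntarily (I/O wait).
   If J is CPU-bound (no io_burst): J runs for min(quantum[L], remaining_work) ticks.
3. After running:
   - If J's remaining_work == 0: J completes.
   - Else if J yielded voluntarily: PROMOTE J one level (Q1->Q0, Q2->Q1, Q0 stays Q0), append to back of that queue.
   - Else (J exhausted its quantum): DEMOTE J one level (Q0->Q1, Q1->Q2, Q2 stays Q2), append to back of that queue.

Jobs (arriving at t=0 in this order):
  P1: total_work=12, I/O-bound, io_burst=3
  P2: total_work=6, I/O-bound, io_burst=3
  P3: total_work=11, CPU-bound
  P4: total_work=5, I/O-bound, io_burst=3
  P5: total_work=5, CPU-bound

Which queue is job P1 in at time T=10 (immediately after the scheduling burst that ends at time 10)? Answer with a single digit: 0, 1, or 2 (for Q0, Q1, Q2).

Answer: 1

Derivation:
t=0-2: P1@Q0 runs 2, rem=10, quantum used, demote→Q1. Q0=[P2,P3,P4,P5] Q1=[P1] Q2=[]
t=2-4: P2@Q0 runs 2, rem=4, quantum used, demote→Q1. Q0=[P3,P4,P5] Q1=[P1,P2] Q2=[]
t=4-6: P3@Q0 runs 2, rem=9, quantum used, demote→Q1. Q0=[P4,P5] Q1=[P1,P2,P3] Q2=[]
t=6-8: P4@Q0 runs 2, rem=3, quantum used, demote→Q1. Q0=[P5] Q1=[P1,P2,P3,P4] Q2=[]
t=8-10: P5@Q0 runs 2, rem=3, quantum used, demote→Q1. Q0=[] Q1=[P1,P2,P3,P4,P5] Q2=[]
t=10-13: P1@Q1 runs 3, rem=7, I/O yield, promote→Q0. Q0=[P1] Q1=[P2,P3,P4,P5] Q2=[]
t=13-15: P1@Q0 runs 2, rem=5, quantum used, demote→Q1. Q0=[] Q1=[P2,P3,P4,P5,P1] Q2=[]
t=15-18: P2@Q1 runs 3, rem=1, I/O yield, promote→Q0. Q0=[P2] Q1=[P3,P4,P5,P1] Q2=[]
t=18-19: P2@Q0 runs 1, rem=0, completes. Q0=[] Q1=[P3,P4,P5,P1] Q2=[]
t=19-25: P3@Q1 runs 6, rem=3, quantum used, demote→Q2. Q0=[] Q1=[P4,P5,P1] Q2=[P3]
t=25-28: P4@Q1 runs 3, rem=0, completes. Q0=[] Q1=[P5,P1] Q2=[P3]
t=28-31: P5@Q1 runs 3, rem=0, completes. Q0=[] Q1=[P1] Q2=[P3]
t=31-34: P1@Q1 runs 3, rem=2, I/O yield, promote→Q0. Q0=[P1] Q1=[] Q2=[P3]
t=34-36: P1@Q0 runs 2, rem=0, completes. Q0=[] Q1=[] Q2=[P3]
t=36-39: P3@Q2 runs 3, rem=0, completes. Q0=[] Q1=[] Q2=[]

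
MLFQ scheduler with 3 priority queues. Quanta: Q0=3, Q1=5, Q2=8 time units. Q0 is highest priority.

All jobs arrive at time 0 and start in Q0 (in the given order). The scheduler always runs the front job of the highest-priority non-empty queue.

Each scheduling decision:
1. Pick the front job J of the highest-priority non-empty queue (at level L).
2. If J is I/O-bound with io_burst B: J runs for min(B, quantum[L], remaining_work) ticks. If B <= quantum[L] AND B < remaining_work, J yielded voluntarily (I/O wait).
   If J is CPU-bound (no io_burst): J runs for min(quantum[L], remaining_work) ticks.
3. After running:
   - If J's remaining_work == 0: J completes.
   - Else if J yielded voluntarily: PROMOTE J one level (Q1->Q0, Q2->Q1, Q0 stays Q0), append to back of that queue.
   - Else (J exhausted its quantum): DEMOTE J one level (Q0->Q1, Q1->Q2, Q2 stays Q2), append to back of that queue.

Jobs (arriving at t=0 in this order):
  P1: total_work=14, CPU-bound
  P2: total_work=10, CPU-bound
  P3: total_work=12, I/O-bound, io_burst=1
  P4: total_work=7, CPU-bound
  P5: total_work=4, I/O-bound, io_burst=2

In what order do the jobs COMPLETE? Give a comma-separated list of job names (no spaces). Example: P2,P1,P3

t=0-3: P1@Q0 runs 3, rem=11, quantum used, demote→Q1. Q0=[P2,P3,P4,P5] Q1=[P1] Q2=[]
t=3-6: P2@Q0 runs 3, rem=7, quantum used, demote→Q1. Q0=[P3,P4,P5] Q1=[P1,P2] Q2=[]
t=6-7: P3@Q0 runs 1, rem=11, I/O yield, promote→Q0. Q0=[P4,P5,P3] Q1=[P1,P2] Q2=[]
t=7-10: P4@Q0 runs 3, rem=4, quantum used, demote→Q1. Q0=[P5,P3] Q1=[P1,P2,P4] Q2=[]
t=10-12: P5@Q0 runs 2, rem=2, I/O yield, promote→Q0. Q0=[P3,P5] Q1=[P1,P2,P4] Q2=[]
t=12-13: P3@Q0 runs 1, rem=10, I/O yield, promote→Q0. Q0=[P5,P3] Q1=[P1,P2,P4] Q2=[]
t=13-15: P5@Q0 runs 2, rem=0, completes. Q0=[P3] Q1=[P1,P2,P4] Q2=[]
t=15-16: P3@Q0 runs 1, rem=9, I/O yield, promote→Q0. Q0=[P3] Q1=[P1,P2,P4] Q2=[]
t=16-17: P3@Q0 runs 1, rem=8, I/O yield, promote→Q0. Q0=[P3] Q1=[P1,P2,P4] Q2=[]
t=17-18: P3@Q0 runs 1, rem=7, I/O yield, promote→Q0. Q0=[P3] Q1=[P1,P2,P4] Q2=[]
t=18-19: P3@Q0 runs 1, rem=6, I/O yield, promote→Q0. Q0=[P3] Q1=[P1,P2,P4] Q2=[]
t=19-20: P3@Q0 runs 1, rem=5, I/O yield, promote→Q0. Q0=[P3] Q1=[P1,P2,P4] Q2=[]
t=20-21: P3@Q0 runs 1, rem=4, I/O yield, promote→Q0. Q0=[P3] Q1=[P1,P2,P4] Q2=[]
t=21-22: P3@Q0 runs 1, rem=3, I/O yield, promote→Q0. Q0=[P3] Q1=[P1,P2,P4] Q2=[]
t=22-23: P3@Q0 runs 1, rem=2, I/O yield, promote→Q0. Q0=[P3] Q1=[P1,P2,P4] Q2=[]
t=23-24: P3@Q0 runs 1, rem=1, I/O yield, promote→Q0. Q0=[P3] Q1=[P1,P2,P4] Q2=[]
t=24-25: P3@Q0 runs 1, rem=0, completes. Q0=[] Q1=[P1,P2,P4] Q2=[]
t=25-30: P1@Q1 runs 5, rem=6, quantum used, demote→Q2. Q0=[] Q1=[P2,P4] Q2=[P1]
t=30-35: P2@Q1 runs 5, rem=2, quantum used, demote→Q2. Q0=[] Q1=[P4] Q2=[P1,P2]
t=35-39: P4@Q1 runs 4, rem=0, completes. Q0=[] Q1=[] Q2=[P1,P2]
t=39-45: P1@Q2 runs 6, rem=0, completes. Q0=[] Q1=[] Q2=[P2]
t=45-47: P2@Q2 runs 2, rem=0, completes. Q0=[] Q1=[] Q2=[]

Answer: P5,P3,P4,P1,P2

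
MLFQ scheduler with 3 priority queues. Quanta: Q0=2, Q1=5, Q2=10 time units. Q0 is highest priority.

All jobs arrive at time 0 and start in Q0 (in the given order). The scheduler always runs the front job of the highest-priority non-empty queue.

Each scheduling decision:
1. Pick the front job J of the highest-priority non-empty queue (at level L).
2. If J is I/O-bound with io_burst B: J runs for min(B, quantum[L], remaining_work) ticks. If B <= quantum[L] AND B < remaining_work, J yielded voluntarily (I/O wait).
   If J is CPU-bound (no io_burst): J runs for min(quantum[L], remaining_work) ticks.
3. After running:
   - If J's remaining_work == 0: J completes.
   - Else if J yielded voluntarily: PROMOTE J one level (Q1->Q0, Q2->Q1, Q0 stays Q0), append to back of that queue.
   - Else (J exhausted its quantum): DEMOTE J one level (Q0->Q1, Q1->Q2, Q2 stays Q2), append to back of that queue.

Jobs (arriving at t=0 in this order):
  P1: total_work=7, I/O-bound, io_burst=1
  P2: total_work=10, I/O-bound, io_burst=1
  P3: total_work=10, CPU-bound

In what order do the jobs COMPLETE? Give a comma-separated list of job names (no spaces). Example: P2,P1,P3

t=0-1: P1@Q0 runs 1, rem=6, I/O yield, promote→Q0. Q0=[P2,P3,P1] Q1=[] Q2=[]
t=1-2: P2@Q0 runs 1, rem=9, I/O yield, promote→Q0. Q0=[P3,P1,P2] Q1=[] Q2=[]
t=2-4: P3@Q0 runs 2, rem=8, quantum used, demote→Q1. Q0=[P1,P2] Q1=[P3] Q2=[]
t=4-5: P1@Q0 runs 1, rem=5, I/O yield, promote→Q0. Q0=[P2,P1] Q1=[P3] Q2=[]
t=5-6: P2@Q0 runs 1, rem=8, I/O yield, promote→Q0. Q0=[P1,P2] Q1=[P3] Q2=[]
t=6-7: P1@Q0 runs 1, rem=4, I/O yield, promote→Q0. Q0=[P2,P1] Q1=[P3] Q2=[]
t=7-8: P2@Q0 runs 1, rem=7, I/O yield, promote→Q0. Q0=[P1,P2] Q1=[P3] Q2=[]
t=8-9: P1@Q0 runs 1, rem=3, I/O yield, promote→Q0. Q0=[P2,P1] Q1=[P3] Q2=[]
t=9-10: P2@Q0 runs 1, rem=6, I/O yield, promote→Q0. Q0=[P1,P2] Q1=[P3] Q2=[]
t=10-11: P1@Q0 runs 1, rem=2, I/O yield, promote→Q0. Q0=[P2,P1] Q1=[P3] Q2=[]
t=11-12: P2@Q0 runs 1, rem=5, I/O yield, promote→Q0. Q0=[P1,P2] Q1=[P3] Q2=[]
t=12-13: P1@Q0 runs 1, rem=1, I/O yield, promote→Q0. Q0=[P2,P1] Q1=[P3] Q2=[]
t=13-14: P2@Q0 runs 1, rem=4, I/O yield, promote→Q0. Q0=[P1,P2] Q1=[P3] Q2=[]
t=14-15: P1@Q0 runs 1, rem=0, completes. Q0=[P2] Q1=[P3] Q2=[]
t=15-16: P2@Q0 runs 1, rem=3, I/O yield, promote→Q0. Q0=[P2] Q1=[P3] Q2=[]
t=16-17: P2@Q0 runs 1, rem=2, I/O yield, promote→Q0. Q0=[P2] Q1=[P3] Q2=[]
t=17-18: P2@Q0 runs 1, rem=1, I/O yield, promote→Q0. Q0=[P2] Q1=[P3] Q2=[]
t=18-19: P2@Q0 runs 1, rem=0, completes. Q0=[] Q1=[P3] Q2=[]
t=19-24: P3@Q1 runs 5, rem=3, quantum used, demote→Q2. Q0=[] Q1=[] Q2=[P3]
t=24-27: P3@Q2 runs 3, rem=0, completes. Q0=[] Q1=[] Q2=[]

Answer: P1,P2,P3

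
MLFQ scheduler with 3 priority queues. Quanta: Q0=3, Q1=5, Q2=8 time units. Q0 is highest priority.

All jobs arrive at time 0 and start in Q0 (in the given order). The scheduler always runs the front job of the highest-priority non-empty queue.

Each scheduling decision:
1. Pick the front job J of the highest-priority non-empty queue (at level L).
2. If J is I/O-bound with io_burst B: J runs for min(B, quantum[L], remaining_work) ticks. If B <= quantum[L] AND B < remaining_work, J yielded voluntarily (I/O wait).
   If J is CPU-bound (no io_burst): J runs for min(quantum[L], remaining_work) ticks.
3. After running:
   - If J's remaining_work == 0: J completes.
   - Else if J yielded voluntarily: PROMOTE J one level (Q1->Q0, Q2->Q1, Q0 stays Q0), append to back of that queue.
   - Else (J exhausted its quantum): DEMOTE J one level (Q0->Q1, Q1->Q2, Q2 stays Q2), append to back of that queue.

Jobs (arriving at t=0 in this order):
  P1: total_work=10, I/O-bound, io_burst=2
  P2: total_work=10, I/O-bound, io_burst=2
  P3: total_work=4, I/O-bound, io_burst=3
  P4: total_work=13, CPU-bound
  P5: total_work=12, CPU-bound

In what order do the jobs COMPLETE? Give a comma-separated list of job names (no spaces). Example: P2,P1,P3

Answer: P3,P1,P2,P4,P5

Derivation:
t=0-2: P1@Q0 runs 2, rem=8, I/O yield, promote→Q0. Q0=[P2,P3,P4,P5,P1] Q1=[] Q2=[]
t=2-4: P2@Q0 runs 2, rem=8, I/O yield, promote→Q0. Q0=[P3,P4,P5,P1,P2] Q1=[] Q2=[]
t=4-7: P3@Q0 runs 3, rem=1, I/O yield, promote→Q0. Q0=[P4,P5,P1,P2,P3] Q1=[] Q2=[]
t=7-10: P4@Q0 runs 3, rem=10, quantum used, demote→Q1. Q0=[P5,P1,P2,P3] Q1=[P4] Q2=[]
t=10-13: P5@Q0 runs 3, rem=9, quantum used, demote→Q1. Q0=[P1,P2,P3] Q1=[P4,P5] Q2=[]
t=13-15: P1@Q0 runs 2, rem=6, I/O yield, promote→Q0. Q0=[P2,P3,P1] Q1=[P4,P5] Q2=[]
t=15-17: P2@Q0 runs 2, rem=6, I/O yield, promote→Q0. Q0=[P3,P1,P2] Q1=[P4,P5] Q2=[]
t=17-18: P3@Q0 runs 1, rem=0, completes. Q0=[P1,P2] Q1=[P4,P5] Q2=[]
t=18-20: P1@Q0 runs 2, rem=4, I/O yield, promote→Q0. Q0=[P2,P1] Q1=[P4,P5] Q2=[]
t=20-22: P2@Q0 runs 2, rem=4, I/O yield, promote→Q0. Q0=[P1,P2] Q1=[P4,P5] Q2=[]
t=22-24: P1@Q0 runs 2, rem=2, I/O yield, promote→Q0. Q0=[P2,P1] Q1=[P4,P5] Q2=[]
t=24-26: P2@Q0 runs 2, rem=2, I/O yield, promote→Q0. Q0=[P1,P2] Q1=[P4,P5] Q2=[]
t=26-28: P1@Q0 runs 2, rem=0, completes. Q0=[P2] Q1=[P4,P5] Q2=[]
t=28-30: P2@Q0 runs 2, rem=0, completes. Q0=[] Q1=[P4,P5] Q2=[]
t=30-35: P4@Q1 runs 5, rem=5, quantum used, demote→Q2. Q0=[] Q1=[P5] Q2=[P4]
t=35-40: P5@Q1 runs 5, rem=4, quantum used, demote→Q2. Q0=[] Q1=[] Q2=[P4,P5]
t=40-45: P4@Q2 runs 5, rem=0, completes. Q0=[] Q1=[] Q2=[P5]
t=45-49: P5@Q2 runs 4, rem=0, completes. Q0=[] Q1=[] Q2=[]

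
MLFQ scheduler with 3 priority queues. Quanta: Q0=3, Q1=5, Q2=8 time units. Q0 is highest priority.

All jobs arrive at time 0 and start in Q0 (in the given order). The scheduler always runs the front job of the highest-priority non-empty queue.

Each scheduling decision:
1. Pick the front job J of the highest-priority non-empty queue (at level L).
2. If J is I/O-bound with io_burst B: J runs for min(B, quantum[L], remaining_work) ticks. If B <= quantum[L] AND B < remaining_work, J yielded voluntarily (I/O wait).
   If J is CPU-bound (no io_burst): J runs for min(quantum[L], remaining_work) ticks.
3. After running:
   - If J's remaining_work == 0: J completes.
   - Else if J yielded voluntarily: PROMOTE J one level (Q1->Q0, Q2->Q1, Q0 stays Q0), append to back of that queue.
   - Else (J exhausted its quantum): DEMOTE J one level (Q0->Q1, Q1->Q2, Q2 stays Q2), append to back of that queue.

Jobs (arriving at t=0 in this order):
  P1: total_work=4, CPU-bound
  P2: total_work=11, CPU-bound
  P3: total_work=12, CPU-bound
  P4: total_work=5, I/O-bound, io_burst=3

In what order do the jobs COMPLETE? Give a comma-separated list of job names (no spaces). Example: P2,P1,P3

t=0-3: P1@Q0 runs 3, rem=1, quantum used, demote→Q1. Q0=[P2,P3,P4] Q1=[P1] Q2=[]
t=3-6: P2@Q0 runs 3, rem=8, quantum used, demote→Q1. Q0=[P3,P4] Q1=[P1,P2] Q2=[]
t=6-9: P3@Q0 runs 3, rem=9, quantum used, demote→Q1. Q0=[P4] Q1=[P1,P2,P3] Q2=[]
t=9-12: P4@Q0 runs 3, rem=2, I/O yield, promote→Q0. Q0=[P4] Q1=[P1,P2,P3] Q2=[]
t=12-14: P4@Q0 runs 2, rem=0, completes. Q0=[] Q1=[P1,P2,P3] Q2=[]
t=14-15: P1@Q1 runs 1, rem=0, completes. Q0=[] Q1=[P2,P3] Q2=[]
t=15-20: P2@Q1 runs 5, rem=3, quantum used, demote→Q2. Q0=[] Q1=[P3] Q2=[P2]
t=20-25: P3@Q1 runs 5, rem=4, quantum used, demote→Q2. Q0=[] Q1=[] Q2=[P2,P3]
t=25-28: P2@Q2 runs 3, rem=0, completes. Q0=[] Q1=[] Q2=[P3]
t=28-32: P3@Q2 runs 4, rem=0, completes. Q0=[] Q1=[] Q2=[]

Answer: P4,P1,P2,P3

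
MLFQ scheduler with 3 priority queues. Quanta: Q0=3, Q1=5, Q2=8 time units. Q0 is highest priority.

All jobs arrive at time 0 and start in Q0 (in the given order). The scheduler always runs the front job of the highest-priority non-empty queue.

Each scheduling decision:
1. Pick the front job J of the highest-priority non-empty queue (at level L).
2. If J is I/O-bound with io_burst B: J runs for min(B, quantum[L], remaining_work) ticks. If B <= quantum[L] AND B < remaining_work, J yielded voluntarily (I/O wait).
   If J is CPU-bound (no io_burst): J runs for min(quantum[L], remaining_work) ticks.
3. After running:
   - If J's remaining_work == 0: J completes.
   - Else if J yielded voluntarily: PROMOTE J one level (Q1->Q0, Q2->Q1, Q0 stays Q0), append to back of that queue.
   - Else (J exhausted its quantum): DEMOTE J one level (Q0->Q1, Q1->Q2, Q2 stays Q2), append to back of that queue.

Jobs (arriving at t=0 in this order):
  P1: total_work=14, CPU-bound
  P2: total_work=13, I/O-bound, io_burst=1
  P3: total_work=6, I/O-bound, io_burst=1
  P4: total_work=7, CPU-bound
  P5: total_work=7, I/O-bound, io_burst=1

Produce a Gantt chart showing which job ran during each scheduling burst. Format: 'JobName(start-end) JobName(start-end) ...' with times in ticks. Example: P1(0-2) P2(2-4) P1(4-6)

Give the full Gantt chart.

Answer: P1(0-3) P2(3-4) P3(4-5) P4(5-8) P5(8-9) P2(9-10) P3(10-11) P5(11-12) P2(12-13) P3(13-14) P5(14-15) P2(15-16) P3(16-17) P5(17-18) P2(18-19) P3(19-20) P5(20-21) P2(21-22) P3(22-23) P5(23-24) P2(24-25) P5(25-26) P2(26-27) P2(27-28) P2(28-29) P2(29-30) P2(30-31) P2(31-32) P1(32-37) P4(37-41) P1(41-47)

Derivation:
t=0-3: P1@Q0 runs 3, rem=11, quantum used, demote→Q1. Q0=[P2,P3,P4,P5] Q1=[P1] Q2=[]
t=3-4: P2@Q0 runs 1, rem=12, I/O yield, promote→Q0. Q0=[P3,P4,P5,P2] Q1=[P1] Q2=[]
t=4-5: P3@Q0 runs 1, rem=5, I/O yield, promote→Q0. Q0=[P4,P5,P2,P3] Q1=[P1] Q2=[]
t=5-8: P4@Q0 runs 3, rem=4, quantum used, demote→Q1. Q0=[P5,P2,P3] Q1=[P1,P4] Q2=[]
t=8-9: P5@Q0 runs 1, rem=6, I/O yield, promote→Q0. Q0=[P2,P3,P5] Q1=[P1,P4] Q2=[]
t=9-10: P2@Q0 runs 1, rem=11, I/O yield, promote→Q0. Q0=[P3,P5,P2] Q1=[P1,P4] Q2=[]
t=10-11: P3@Q0 runs 1, rem=4, I/O yield, promote→Q0. Q0=[P5,P2,P3] Q1=[P1,P4] Q2=[]
t=11-12: P5@Q0 runs 1, rem=5, I/O yield, promote→Q0. Q0=[P2,P3,P5] Q1=[P1,P4] Q2=[]
t=12-13: P2@Q0 runs 1, rem=10, I/O yield, promote→Q0. Q0=[P3,P5,P2] Q1=[P1,P4] Q2=[]
t=13-14: P3@Q0 runs 1, rem=3, I/O yield, promote→Q0. Q0=[P5,P2,P3] Q1=[P1,P4] Q2=[]
t=14-15: P5@Q0 runs 1, rem=4, I/O yield, promote→Q0. Q0=[P2,P3,P5] Q1=[P1,P4] Q2=[]
t=15-16: P2@Q0 runs 1, rem=9, I/O yield, promote→Q0. Q0=[P3,P5,P2] Q1=[P1,P4] Q2=[]
t=16-17: P3@Q0 runs 1, rem=2, I/O yield, promote→Q0. Q0=[P5,P2,P3] Q1=[P1,P4] Q2=[]
t=17-18: P5@Q0 runs 1, rem=3, I/O yield, promote→Q0. Q0=[P2,P3,P5] Q1=[P1,P4] Q2=[]
t=18-19: P2@Q0 runs 1, rem=8, I/O yield, promote→Q0. Q0=[P3,P5,P2] Q1=[P1,P4] Q2=[]
t=19-20: P3@Q0 runs 1, rem=1, I/O yield, promote→Q0. Q0=[P5,P2,P3] Q1=[P1,P4] Q2=[]
t=20-21: P5@Q0 runs 1, rem=2, I/O yield, promote→Q0. Q0=[P2,P3,P5] Q1=[P1,P4] Q2=[]
t=21-22: P2@Q0 runs 1, rem=7, I/O yield, promote→Q0. Q0=[P3,P5,P2] Q1=[P1,P4] Q2=[]
t=22-23: P3@Q0 runs 1, rem=0, completes. Q0=[P5,P2] Q1=[P1,P4] Q2=[]
t=23-24: P5@Q0 runs 1, rem=1, I/O yield, promote→Q0. Q0=[P2,P5] Q1=[P1,P4] Q2=[]
t=24-25: P2@Q0 runs 1, rem=6, I/O yield, promote→Q0. Q0=[P5,P2] Q1=[P1,P4] Q2=[]
t=25-26: P5@Q0 runs 1, rem=0, completes. Q0=[P2] Q1=[P1,P4] Q2=[]
t=26-27: P2@Q0 runs 1, rem=5, I/O yield, promote→Q0. Q0=[P2] Q1=[P1,P4] Q2=[]
t=27-28: P2@Q0 runs 1, rem=4, I/O yield, promote→Q0. Q0=[P2] Q1=[P1,P4] Q2=[]
t=28-29: P2@Q0 runs 1, rem=3, I/O yield, promote→Q0. Q0=[P2] Q1=[P1,P4] Q2=[]
t=29-30: P2@Q0 runs 1, rem=2, I/O yield, promote→Q0. Q0=[P2] Q1=[P1,P4] Q2=[]
t=30-31: P2@Q0 runs 1, rem=1, I/O yield, promote→Q0. Q0=[P2] Q1=[P1,P4] Q2=[]
t=31-32: P2@Q0 runs 1, rem=0, completes. Q0=[] Q1=[P1,P4] Q2=[]
t=32-37: P1@Q1 runs 5, rem=6, quantum used, demote→Q2. Q0=[] Q1=[P4] Q2=[P1]
t=37-41: P4@Q1 runs 4, rem=0, completes. Q0=[] Q1=[] Q2=[P1]
t=41-47: P1@Q2 runs 6, rem=0, completes. Q0=[] Q1=[] Q2=[]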